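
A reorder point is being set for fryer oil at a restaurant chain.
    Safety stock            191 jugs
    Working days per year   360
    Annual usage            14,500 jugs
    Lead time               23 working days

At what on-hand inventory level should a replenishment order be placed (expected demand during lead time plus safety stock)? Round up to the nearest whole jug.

Daily demand d = 14,500 / 360 = 40.278 jugs/day
Demand during lead time = 40.278 × 23 = 926.39
Reorder point = 926.39 + 191 = 1,117.39 → round up

1,118 jugs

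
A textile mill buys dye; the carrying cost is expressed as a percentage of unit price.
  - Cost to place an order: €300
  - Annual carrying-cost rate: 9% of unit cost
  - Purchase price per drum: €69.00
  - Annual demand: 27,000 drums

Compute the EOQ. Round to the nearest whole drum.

1,615 drums

Carrying cost H = €69 × 9% = €6.2100/drum/yr
2DS/H = 2·27,000·300/6.21 = 2,608,695.65
EOQ = √2,608,695.65 ≈ 1,615.15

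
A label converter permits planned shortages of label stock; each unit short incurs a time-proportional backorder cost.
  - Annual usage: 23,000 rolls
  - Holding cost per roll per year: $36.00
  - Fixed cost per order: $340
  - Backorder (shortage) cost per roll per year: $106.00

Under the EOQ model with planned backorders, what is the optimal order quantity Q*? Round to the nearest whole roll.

Basic EOQ = √(2·23,000·340/36) = 659.124
Backorder adjustment √((H+b)/b) = √((36+106)/106) = 1.1574
Q* = 659.124 × 1.1574 ≈ 762.88

763 rolls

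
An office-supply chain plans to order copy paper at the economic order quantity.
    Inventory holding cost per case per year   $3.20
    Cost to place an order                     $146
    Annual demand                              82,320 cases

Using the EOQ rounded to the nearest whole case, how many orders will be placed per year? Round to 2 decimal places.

30.03 orders per year

Optimal lot size Q* = (2 × 82,320 × $146 / $3.2)^½ ≈ 2,740.75 → Q = 2,741
N = D/Q = 82,320/2,741 ≈ 30.033 orders/yr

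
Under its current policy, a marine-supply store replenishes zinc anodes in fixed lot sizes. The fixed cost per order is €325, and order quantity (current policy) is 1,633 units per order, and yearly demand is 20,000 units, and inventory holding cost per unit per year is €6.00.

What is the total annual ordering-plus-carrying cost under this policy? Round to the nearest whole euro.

Ordering: D/Q × S = 20,000/1,633 × €325 = €3,980.40
Holding:  Q/2 × H = 1,633/2 × €6 = €4,899.00
Total = €3,980.40 + €4,899.00 = €8,879.40

€8,879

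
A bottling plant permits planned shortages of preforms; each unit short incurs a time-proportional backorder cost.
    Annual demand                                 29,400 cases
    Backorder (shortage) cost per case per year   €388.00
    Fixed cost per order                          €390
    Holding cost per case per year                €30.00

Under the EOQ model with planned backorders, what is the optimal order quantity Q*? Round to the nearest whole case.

Basic EOQ = √(2·29,400·390/30) = 874.300
Backorder adjustment √((H+b)/b) = √((30+388)/388) = 1.0379
Q* = 874.300 × 1.0379 ≈ 907.47

907 cases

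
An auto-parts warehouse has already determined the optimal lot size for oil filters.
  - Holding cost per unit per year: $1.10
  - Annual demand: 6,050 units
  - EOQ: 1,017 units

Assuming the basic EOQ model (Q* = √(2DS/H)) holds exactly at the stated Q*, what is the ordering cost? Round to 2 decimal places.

Since Q* = (2DS/H)^½, squaring gives Q*²·H = 2DS.
S = Q²H / (2D) = 1,017² × 1.1 / (2 × 6,050) = 94.0263

$94.03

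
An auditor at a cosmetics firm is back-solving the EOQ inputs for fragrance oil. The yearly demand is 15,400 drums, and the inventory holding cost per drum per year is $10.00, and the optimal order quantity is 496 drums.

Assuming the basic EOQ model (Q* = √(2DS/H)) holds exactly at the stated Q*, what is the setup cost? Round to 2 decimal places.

$79.88

From Q* = √(2DS/H) ⇒ Q*² = 2DS/H.
S = Q²H / (2D) = 496² × 10 / (2 × 15,400) = 79.8753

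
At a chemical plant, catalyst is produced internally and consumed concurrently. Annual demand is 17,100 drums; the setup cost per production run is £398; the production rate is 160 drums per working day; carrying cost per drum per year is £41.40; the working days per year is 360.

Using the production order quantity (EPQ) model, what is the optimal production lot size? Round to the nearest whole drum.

684 drums

d = 17,100/360 = 47.5000 drums/day;  effective holding cost H(1 − d/p) = 41.4·(1 − 47.5000/160) = 29.10938
Q* = √(2DS / H_eff) = √(2·17,100·398 / 29.10938) ≈ 683.81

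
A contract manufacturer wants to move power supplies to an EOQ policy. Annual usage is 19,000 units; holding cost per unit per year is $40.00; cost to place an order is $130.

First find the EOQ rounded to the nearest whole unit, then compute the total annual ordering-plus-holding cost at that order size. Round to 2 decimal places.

$14,057.04

2DS/H = 2·19,000·130/40 = 123,500.00
EOQ = √123,500.00 ≈ 351.43 → Q = 351 units
Ordering: D/Q × S = 19,000/351 × $130 = $7,037.04
Holding:  Q/2 × H = 351/2 × $40 = $7,020.00
Total = $7,037.04 + $7,020.00 = $14,057.04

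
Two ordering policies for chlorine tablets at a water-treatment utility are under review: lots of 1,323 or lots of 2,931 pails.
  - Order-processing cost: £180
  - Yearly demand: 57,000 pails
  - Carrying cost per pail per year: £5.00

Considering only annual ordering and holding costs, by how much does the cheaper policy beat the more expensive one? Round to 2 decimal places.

Annual cost at Q: ordering D·S/Q plus holding Q·H/2.
TC(1,323) = (57,000/1,323)×180 + (1,323/2)×5 = £11,062.60
TC(2,931) = (57,000/2,931)×180 + (2,931/2)×5 = £10,828.01
|ΔTC| = |£11,062.60 − £10,828.01| = £234.59

£234.59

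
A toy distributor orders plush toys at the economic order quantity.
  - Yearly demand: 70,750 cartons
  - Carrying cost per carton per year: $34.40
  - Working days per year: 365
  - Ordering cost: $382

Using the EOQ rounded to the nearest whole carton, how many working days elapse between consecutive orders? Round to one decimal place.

6.5 days

Q* = √(2·D·S / H) = √(2·70,750·382 / 34.4) = √1,571,308.1 ≈ 1,253.52 → Q = 1,254 cartons
T = Q/D × 365 days = 1,254/70,750 × 365 = 6.469 days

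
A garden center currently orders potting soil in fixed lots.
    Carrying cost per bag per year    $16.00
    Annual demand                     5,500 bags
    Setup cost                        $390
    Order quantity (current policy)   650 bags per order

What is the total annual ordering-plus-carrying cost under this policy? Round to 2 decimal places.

Annual ordering cost = (D/Q)·S = (5,500/650) × 390 = $3,300.00
Annual holding cost  = (Q/2)·H = (650/2) × 16 = $5,200.00
Total = $3,300.00 + $5,200.00 = $8,500.00

$8,500.00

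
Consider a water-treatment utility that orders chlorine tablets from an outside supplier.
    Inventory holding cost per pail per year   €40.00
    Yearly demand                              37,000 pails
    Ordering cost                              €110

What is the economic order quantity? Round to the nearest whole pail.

Optimal lot size Q* = (2 × 37,000 × €110 / €40)^½ ≈ 451.11

451 pails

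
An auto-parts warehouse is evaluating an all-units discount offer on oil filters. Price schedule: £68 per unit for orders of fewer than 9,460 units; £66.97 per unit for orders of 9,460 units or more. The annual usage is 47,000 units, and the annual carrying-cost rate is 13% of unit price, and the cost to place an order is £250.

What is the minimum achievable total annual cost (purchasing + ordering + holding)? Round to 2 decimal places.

H₁ = 13%×£68 = £8.8400;  H₂ = 13%×£66.97 = £8.7061
EOQ₁ = √(2×47,000×250/8.8400) = 1,630.45  (< 9,460, feasible at tier 1)
EOQ₂ = √(2×47,000×250/8.7061) = 1,642.94  (< 9,460 → use Q = 9,460 at tier-2 price)
TC(tier 1 (EOQ₁), Q≈1,630.5) = £3,210,413.19
TC(tier 2, Q≈9,460.0) = £3,190,011.92
Minimum at tier 2: £3,190,011.92

£3,190,011.92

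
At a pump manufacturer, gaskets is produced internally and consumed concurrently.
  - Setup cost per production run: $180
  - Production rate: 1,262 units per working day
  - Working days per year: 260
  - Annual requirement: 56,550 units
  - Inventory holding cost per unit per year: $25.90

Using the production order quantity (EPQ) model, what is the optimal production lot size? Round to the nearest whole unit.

Daily demand d = 56,550/260 = 217.500; p = 1262; 1 − d/p = 0.82765
EPQ = √(2DS / (H(1 − d/p)))
    = √(2 × 56,550 × 180 / (25.9 × 0.82765)) ≈ 974.53

975 units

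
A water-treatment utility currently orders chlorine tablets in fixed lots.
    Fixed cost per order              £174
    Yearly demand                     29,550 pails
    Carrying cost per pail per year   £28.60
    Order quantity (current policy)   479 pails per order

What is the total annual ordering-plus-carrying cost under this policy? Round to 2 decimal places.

£17,583.94

Ordering: D/Q × S = 29,550/479 × £174 = £10,734.24
Holding:  Q/2 × H = 479/2 × £28.6 = £6,849.70
Total = £10,734.24 + £6,849.70 = £17,583.94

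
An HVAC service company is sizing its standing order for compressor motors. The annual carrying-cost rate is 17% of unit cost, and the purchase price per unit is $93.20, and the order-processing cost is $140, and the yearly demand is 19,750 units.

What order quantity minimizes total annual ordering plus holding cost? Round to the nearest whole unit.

591 units

Holding cost per unit per year: H = 17% × $93.2 = $15.8440
EOQ = √(2DS/H) = √(2 × 19,750 × 140 / 15.844)
    = √(349,028.02) ≈ 590.79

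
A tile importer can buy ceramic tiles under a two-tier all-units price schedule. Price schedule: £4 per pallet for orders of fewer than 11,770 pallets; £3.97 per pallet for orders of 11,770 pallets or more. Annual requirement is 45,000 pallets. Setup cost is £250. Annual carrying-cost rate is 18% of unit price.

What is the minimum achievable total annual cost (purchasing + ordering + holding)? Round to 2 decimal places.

£183,811.24

H₁ = 18%×£4 = £0.7200;  H₂ = 18%×£3.97 = £0.7146
EOQ₁ = √(2×45,000×250/0.7200) = 5,590.17  (< 11,770, feasible at tier 1)
EOQ₂ = √(2×45,000×250/0.7146) = 5,611.25  (< 11,770 → use Q = 11,770 at tier-2 price)
TC(tier 1 (EOQ₁), Q≈5,590.2) = £184,024.92
TC(tier 2, Q≈11,770.0) = £183,811.24
Minimum at tier 2: £183,811.24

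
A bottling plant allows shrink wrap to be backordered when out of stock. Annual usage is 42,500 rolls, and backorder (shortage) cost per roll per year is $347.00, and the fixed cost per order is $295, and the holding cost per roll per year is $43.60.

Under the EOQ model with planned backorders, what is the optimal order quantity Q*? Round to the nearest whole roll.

Basic EOQ = √(2·42,500·295/43.6) = 758.363
Backorder adjustment √((H+b)/b) = √((43.6+347)/347) = 1.0610
Q* = 758.363 × 1.0610 ≈ 804.60

805 rolls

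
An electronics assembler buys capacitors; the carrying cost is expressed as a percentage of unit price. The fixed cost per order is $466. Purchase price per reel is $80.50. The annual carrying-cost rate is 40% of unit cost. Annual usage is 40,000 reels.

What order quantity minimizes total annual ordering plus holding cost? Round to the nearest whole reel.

Carrying cost H = $80.5 × 40% = $32.2000/reel/yr
2DS/H = 2·40,000·466/32.2 = 1,157,763.98
EOQ = √1,157,763.98 ≈ 1,075.99

1,076 reels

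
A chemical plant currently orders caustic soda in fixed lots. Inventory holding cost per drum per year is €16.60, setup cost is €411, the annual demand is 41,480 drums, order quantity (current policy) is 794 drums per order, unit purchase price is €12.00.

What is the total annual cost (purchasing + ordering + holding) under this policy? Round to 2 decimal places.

Orders/yr = 41,480/794 = 52.242; ordering cost = 52.242 × €411 = €21,471.39
Average inventory = 794/2 = 397; holding cost = 397 × €16.6 = €6,590.20
Purchase cost = D·C = 41,480 × 12 = €497,760.00
Total = €21,471.39 + €6,590.20 + €497,760.00 = €525,821.59

€525,821.59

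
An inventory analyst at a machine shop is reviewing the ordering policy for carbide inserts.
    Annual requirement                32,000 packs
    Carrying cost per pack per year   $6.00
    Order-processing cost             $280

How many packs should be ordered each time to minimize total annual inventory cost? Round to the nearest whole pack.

2DS/H = 2·32,000·280/6 = 2,986,666.67
EOQ = √2,986,666.67 ≈ 1,728.20

1,728 packs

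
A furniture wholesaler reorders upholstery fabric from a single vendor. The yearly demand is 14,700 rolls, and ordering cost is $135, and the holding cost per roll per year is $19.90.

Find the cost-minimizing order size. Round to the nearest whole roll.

447 rolls

Q* = √(2·D·S / H) = √(2·14,700·135 / 19.9) = √199,447.2 ≈ 446.60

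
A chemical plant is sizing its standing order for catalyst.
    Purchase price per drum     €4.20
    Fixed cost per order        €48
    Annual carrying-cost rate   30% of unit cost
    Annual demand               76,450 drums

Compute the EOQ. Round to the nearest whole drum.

Carrying cost H = €4.2 × 30% = €1.2600/drum/yr
EOQ = √(2DS/H) = √(2 × 76,450 × 48 / 1.26)
    = √(5,824,761.90) ≈ 2,413.45

2,413 drums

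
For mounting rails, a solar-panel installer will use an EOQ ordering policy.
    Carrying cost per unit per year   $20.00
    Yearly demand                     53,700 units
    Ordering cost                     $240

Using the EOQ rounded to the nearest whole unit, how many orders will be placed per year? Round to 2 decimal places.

47.31 orders per year

Q* = √(2·D·S / H) = √(2·53,700·240 / 20) = √1,288,800.0 ≈ 1,135.25 → Q = 1,135
Orders per year = D/Q = 53,700 / 1,135 = 47.313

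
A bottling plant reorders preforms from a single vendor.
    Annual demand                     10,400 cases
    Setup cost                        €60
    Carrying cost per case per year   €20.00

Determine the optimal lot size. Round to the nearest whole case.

2DS/H = 2·10,400·60/20 = 62,400.00
EOQ = √62,400.00 ≈ 249.80

250 cases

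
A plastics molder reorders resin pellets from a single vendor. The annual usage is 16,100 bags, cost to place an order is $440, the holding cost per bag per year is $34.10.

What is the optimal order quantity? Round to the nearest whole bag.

EOQ = √(2DS/H) = √(2 × 16,100 × 440 / 34.1)
    = √(415,483.87) ≈ 644.58

645 bags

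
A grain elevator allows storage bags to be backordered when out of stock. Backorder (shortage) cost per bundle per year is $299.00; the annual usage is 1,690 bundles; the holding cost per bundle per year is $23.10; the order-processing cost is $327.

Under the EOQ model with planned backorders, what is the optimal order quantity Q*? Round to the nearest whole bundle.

Basic EOQ = √(2·1,690·327/23.1) = 218.739
Backorder adjustment √((H+b)/b) = √((23.1+299)/299) = 1.0379
Q* = 218.739 × 1.0379 ≈ 227.03

227 bundles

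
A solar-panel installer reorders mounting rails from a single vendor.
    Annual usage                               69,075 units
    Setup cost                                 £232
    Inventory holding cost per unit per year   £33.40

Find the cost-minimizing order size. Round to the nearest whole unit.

Q* = √(2·D·S / H) = √(2·69,075·232 / 33.4) = √959,604.8 ≈ 979.59

980 units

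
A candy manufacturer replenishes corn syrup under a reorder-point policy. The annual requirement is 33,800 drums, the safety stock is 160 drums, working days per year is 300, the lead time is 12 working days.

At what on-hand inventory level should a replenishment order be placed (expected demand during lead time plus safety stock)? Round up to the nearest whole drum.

1,512 drums

Daily demand d = 33,800 / 300 = 112.667 drums/day
Demand during lead time = 112.667 × 12 = 1,352.00
Reorder point = 1,352.00 + 160 = 1,512.00 → round up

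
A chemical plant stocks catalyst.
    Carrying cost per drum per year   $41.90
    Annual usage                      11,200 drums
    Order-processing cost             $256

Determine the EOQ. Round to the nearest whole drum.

370 drums

Optimal lot size Q* = (2 × 11,200 × $256 / $41.9)^½ ≈ 369.94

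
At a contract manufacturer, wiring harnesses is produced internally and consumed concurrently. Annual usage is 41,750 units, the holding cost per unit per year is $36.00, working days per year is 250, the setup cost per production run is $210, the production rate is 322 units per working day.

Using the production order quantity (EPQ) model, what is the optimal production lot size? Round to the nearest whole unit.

d = 41,750/250 = 167.0000 units/day;  effective holding cost H(1 − d/p) = 36·(1 − 167.0000/322) = 17.32919
Q* = √(2DS / H_eff) = √(2·41,750·210 / 17.32919) ≈ 1,005.92

1,006 units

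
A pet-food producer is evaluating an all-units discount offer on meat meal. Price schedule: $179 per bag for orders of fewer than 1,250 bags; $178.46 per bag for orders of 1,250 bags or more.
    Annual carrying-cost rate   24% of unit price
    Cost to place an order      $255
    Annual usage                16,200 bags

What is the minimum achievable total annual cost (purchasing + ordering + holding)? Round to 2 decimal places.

H₁ = 24%×$179 = $42.9600;  H₂ = 24%×$178.46 = $42.8304
EOQ₁ = √(2×16,200×255/42.9600) = 438.54  (< 1,250, feasible at tier 1)
EOQ₂ = √(2×16,200×255/42.8304) = 439.20  (< 1,250 → use Q = 1,250 at tier-2 price)
TC(tier 1 (EOQ₁), Q≈438.5) = $2,918,639.73
TC(tier 2, Q≈1,250.0) = $2,921,125.80
Minimum at tier 1 (EOQ₁): $2,918,639.73

$2,918,639.73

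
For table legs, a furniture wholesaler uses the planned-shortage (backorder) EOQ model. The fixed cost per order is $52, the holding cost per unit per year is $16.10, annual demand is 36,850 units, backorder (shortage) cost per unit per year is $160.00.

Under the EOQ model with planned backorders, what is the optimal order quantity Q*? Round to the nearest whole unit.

Q* = √(2DS/H) · √((H + b)/b)
   = √(2 × 36,850 × 52 / 16.1) · √((16.1 + 160) / 160)
   = 487.891 × 1.0491 ≈ 511.85

512 units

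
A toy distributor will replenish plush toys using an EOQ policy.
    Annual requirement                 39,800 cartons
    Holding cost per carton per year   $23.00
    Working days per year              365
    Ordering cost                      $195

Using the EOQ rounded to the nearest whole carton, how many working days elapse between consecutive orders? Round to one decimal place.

Optimal lot size Q* = (2 × 39,800 × $195 / $23)^½ ≈ 821.50 → Q = 822 cartons
Days between orders = 365 / (D/Q) = 365 / 48.418 ≈ 7.538

7.5 days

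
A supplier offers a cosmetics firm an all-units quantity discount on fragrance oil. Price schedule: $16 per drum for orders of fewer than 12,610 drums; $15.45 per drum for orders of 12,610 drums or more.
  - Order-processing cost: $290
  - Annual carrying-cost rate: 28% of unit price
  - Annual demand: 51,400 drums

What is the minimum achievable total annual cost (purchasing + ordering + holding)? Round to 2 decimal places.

$822,587.51

H₁ = 28%×$16 = $4.4800;  H₂ = 28%×$15.45 = $4.3260
EOQ₁ = √(2×51,400×290/4.4800) = 2,579.62  (< 12,610, feasible at tier 1)
EOQ₂ = √(2×51,400×290/4.3260) = 2,625.14  (< 12,610 → use Q = 12,610 at tier-2 price)
TC(tier 1 (EOQ₁), Q≈2,579.6) = $833,956.72
TC(tier 2, Q≈12,610.0) = $822,587.51
Minimum at tier 2: $822,587.51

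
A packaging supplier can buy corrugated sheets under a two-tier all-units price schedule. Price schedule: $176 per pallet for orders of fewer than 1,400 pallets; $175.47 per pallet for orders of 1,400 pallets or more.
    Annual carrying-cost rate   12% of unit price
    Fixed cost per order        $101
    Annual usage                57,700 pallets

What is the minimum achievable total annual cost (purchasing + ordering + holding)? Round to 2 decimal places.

$10,143,521.12

H₁ = 12%×$176 = $21.1200;  H₂ = 12%×$175.47 = $21.0564
EOQ₁ = √(2×57,700×101/21.1200) = 742.88  (< 1,400, feasible at tier 1)
EOQ₂ = √(2×57,700×101/21.0564) = 744.00  (< 1,400 → use Q = 1,400 at tier-2 price)
TC(tier 1 (EOQ₁), Q≈742.9) = $10,170,889.55
TC(tier 2, Q≈1,400.0) = $10,143,521.12
Minimum at tier 2: $10,143,521.12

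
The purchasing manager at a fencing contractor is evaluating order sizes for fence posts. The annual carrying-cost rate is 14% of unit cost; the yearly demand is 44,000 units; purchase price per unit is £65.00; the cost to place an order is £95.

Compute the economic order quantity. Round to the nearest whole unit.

958 units

Holding cost per unit per year: H = 14% × £65 = £9.1000
2DS/H = 2·44,000·95/9.1 = 918,681.32
EOQ = √918,681.32 ≈ 958.48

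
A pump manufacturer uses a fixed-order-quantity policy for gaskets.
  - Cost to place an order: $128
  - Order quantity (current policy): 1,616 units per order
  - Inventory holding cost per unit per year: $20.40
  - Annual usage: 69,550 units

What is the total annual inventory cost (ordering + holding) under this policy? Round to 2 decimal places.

$21,992.11

Ordering: D/Q × S = 69,550/1,616 × $128 = $5,508.91
Holding:  Q/2 × H = 1,616/2 × $20.4 = $16,483.20
Total = $5,508.91 + $16,483.20 = $21,992.11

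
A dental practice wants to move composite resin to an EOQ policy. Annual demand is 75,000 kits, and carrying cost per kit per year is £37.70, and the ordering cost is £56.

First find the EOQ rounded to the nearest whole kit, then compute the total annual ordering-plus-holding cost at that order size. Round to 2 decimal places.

£17,795.51

Optimal lot size Q* = (2 × 75,000 × £56 / £37.7)^½ ≈ 472.03 → Q = 472 kits
Annual ordering cost = (D/Q)·S = (75,000/472) × 56 = £8,898.31
Annual holding cost  = (Q/2)·H = (472/2) × 37.7 = £8,897.20
Total = £8,898.31 + £8,897.20 = £17,795.51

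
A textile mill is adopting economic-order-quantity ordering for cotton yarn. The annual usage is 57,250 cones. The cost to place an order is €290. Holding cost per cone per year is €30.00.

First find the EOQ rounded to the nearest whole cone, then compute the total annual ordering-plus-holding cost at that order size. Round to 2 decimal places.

2DS/H = 2·57,250·290/30 = 1,106,833.33
EOQ = √1,106,833.33 ≈ 1,052.06 → Q = 1,052 cones
Annual ordering cost = (D/Q)·S = (57,250/1,052) × 290 = €15,781.84
Annual holding cost  = (Q/2)·H = (1,052/2) × 30 = €15,780.00
Total = €15,781.84 + €15,780.00 = €31,561.84

€31,561.84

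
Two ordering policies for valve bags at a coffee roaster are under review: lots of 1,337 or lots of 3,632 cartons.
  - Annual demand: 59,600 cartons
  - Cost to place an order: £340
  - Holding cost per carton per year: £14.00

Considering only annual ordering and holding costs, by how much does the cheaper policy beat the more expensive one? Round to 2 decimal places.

£6,487.98

For each Q, cost = (D/Q)·S + (Q/2)·H.
TC(1,337) = (59,600/1,337)×340 + (1,337/2)×14 = £24,515.32
TC(3,632) = (59,600/3,632)×340 + (3,632/2)×14 = £31,003.30
|ΔTC| = |£24,515.32 − £31,003.30| = £6,487.98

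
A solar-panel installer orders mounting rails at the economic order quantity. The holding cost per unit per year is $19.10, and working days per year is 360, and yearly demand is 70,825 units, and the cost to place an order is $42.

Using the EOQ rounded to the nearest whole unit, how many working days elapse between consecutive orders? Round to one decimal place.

Q* = √(2·D·S / H) = √(2·70,825·42 / 19.1) = √311,481.7 ≈ 558.11 → Q = 558 units
Cycle time = (working days × Q)/D = (360 × 558) / 70,825 = 2.836 days

2.8 days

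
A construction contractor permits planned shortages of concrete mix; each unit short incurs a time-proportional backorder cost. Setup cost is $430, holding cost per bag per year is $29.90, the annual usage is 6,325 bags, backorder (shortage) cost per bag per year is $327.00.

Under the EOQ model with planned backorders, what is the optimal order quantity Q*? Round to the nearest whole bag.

Q* = √(2DS/H) · √((H + b)/b)
   = √(2 × 6,325 × 430 / 29.9) · √((29.9 + 327) / 327)
   = 426.524 × 1.0447 ≈ 445.60

446 bags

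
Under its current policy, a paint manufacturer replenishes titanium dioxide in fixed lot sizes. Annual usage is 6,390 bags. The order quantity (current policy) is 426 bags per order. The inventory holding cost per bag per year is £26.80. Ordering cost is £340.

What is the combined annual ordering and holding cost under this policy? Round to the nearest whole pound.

£10,808

Ordering: D/Q × S = 6,390/426 × £340 = £5,100.00
Holding:  Q/2 × H = 426/2 × £26.8 = £5,708.40
Total = £5,100.00 + £5,708.40 = £10,808.40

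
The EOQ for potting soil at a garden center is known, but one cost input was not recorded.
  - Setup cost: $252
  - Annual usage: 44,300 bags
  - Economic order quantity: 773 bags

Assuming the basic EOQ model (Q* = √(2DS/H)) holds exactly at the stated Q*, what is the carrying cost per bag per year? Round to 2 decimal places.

EOQ relation: Q² = 2DS/H, so rearrange for the unknown.
H = 2DS / Q² = 2 × 44,300 × 252 / 773² = 37.3659

$37.37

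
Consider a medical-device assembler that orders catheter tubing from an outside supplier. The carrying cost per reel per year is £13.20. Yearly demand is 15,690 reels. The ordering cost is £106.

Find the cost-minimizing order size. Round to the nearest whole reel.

502 reels

Q* = √(2·D·S / H) = √(2·15,690·106 / 13.2) = √251,990.9 ≈ 501.99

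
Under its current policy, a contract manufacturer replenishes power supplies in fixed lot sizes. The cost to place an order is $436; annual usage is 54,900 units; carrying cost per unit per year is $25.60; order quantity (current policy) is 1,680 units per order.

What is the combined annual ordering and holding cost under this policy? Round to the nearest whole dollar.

$35,752

Annual ordering cost = (D/Q)·S = (54,900/1,680) × 436 = $14,247.86
Annual holding cost  = (Q/2)·H = (1,680/2) × 25.6 = $21,504.00
Total = $14,247.86 + $21,504.00 = $35,751.86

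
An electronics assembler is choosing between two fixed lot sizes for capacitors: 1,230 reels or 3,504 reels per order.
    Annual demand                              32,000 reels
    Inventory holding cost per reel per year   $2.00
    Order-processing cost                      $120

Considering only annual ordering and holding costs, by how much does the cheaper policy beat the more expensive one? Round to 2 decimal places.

$247.94

TC(Q) = (D/Q)S + (Q/2)H
TC(1,230) = (32,000/1,230)×120 + (1,230/2)×2 = $4,351.95
TC(3,504) = (32,000/3,504)×120 + (3,504/2)×2 = $4,599.89
Lots of 1,230 are cheaper by $247.94.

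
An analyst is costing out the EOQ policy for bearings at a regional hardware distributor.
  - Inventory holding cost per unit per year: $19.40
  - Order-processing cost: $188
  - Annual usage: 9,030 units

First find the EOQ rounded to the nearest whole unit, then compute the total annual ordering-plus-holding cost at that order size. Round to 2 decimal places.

$8,115.94

Q* = √(2·D·S / H) = √(2·9,030·188 / 19.4) = √175,014.4 ≈ 418.35 → Q = 418 units
Orders/yr = 9,030/418 = 21.603; ordering cost = 21.603 × $188 = $4,061.34
Average inventory = 418/2 = 209; holding cost = 209 × $19.4 = $4,054.60
Total = $4,061.34 + $4,054.60 = $8,115.94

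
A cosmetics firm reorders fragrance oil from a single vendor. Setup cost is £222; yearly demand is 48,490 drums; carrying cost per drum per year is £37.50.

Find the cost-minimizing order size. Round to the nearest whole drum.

EOQ = √(2DS/H) = √(2 × 48,490 × 222 / 37.5)
    = √(574,121.60) ≈ 757.71

758 drums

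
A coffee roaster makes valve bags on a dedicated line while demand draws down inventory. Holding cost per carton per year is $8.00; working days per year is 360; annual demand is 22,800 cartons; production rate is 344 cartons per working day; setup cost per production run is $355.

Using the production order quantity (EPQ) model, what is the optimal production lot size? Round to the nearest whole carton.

1,575 cartons

d = 22,800/360 = 63.3333 cartons/day;  effective holding cost H(1 − d/p) = 8·(1 − 63.3333/344) = 6.52713
Q* = √(2DS / H_eff) = √(2·22,800·355 / 6.52713) ≈ 1,574.84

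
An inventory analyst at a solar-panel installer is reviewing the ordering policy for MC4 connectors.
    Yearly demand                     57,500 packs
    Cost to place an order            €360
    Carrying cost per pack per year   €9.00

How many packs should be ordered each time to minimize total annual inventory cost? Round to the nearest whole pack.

EOQ = √(2DS/H) = √(2 × 57,500 × 360 / 9)
    = √(4,600,000.00) ≈ 2,144.76

2,145 packs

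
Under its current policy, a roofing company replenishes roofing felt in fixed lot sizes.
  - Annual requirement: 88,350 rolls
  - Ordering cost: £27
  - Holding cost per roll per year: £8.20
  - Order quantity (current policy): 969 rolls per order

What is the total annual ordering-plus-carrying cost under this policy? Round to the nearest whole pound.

Orders/yr = 88,350/969 = 91.176; ordering cost = 91.176 × £27 = £2,461.76
Average inventory = 969/2 = 484.5; holding cost = 484.5 × £8.2 = £3,972.90
Total = £2,461.76 + £3,972.90 = £6,434.66

£6,435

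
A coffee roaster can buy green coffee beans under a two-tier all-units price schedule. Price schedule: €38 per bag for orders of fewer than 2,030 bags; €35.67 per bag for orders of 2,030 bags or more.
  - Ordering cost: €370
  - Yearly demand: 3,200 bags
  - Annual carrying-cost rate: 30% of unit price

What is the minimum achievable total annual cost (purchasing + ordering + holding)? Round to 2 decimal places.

H₁ = 30%×€38 = €11.4000;  H₂ = 30%×€35.67 = €10.7010
EOQ₁ = √(2×3,200×370/11.4000) = 455.76  (< 2,030, feasible at tier 1)
EOQ₂ = √(2×3,200×370/10.7010) = 470.41  (< 2,030 → use Q = 2,030 at tier-2 price)
TC(tier 1 (EOQ₁), Q≈455.8) = €126,795.69
TC(tier 2, Q≈2,030.0) = €125,588.77
Minimum at tier 2: €125,588.77

€125,588.77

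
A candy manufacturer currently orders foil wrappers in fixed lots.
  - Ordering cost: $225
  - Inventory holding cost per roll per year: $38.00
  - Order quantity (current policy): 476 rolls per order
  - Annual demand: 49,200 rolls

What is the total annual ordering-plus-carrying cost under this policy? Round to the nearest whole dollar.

$32,300

Ordering: D/Q × S = 49,200/476 × $225 = $23,256.30
Holding:  Q/2 × H = 476/2 × $38 = $9,044.00
Total = $23,256.30 + $9,044.00 = $32,300.30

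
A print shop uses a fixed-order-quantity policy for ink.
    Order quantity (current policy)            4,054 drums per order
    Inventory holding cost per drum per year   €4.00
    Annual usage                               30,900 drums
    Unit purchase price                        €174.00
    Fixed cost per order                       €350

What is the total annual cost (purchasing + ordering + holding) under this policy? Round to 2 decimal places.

€5,387,375.74

Annual ordering cost = (D/Q)·S = (30,900/4,054) × 350 = €2,667.74
Annual holding cost  = (Q/2)·H = (4,054/2) × 4 = €8,108.00
Purchase cost = D·C = 30,900 × 174 = €5,376,600.00
Total = €2,667.74 + €8,108.00 + €5,376,600.00 = €5,387,375.74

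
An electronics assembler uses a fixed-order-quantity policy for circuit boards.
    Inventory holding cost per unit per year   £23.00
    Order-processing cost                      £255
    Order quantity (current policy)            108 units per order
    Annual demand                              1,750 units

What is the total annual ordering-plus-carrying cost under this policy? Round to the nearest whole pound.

Annual ordering cost = (D/Q)·S = (1,750/108) × 255 = £4,131.94
Annual holding cost  = (Q/2)·H = (108/2) × 23 = £1,242.00
Total = £4,131.94 + £1,242.00 = £5,373.94

£5,374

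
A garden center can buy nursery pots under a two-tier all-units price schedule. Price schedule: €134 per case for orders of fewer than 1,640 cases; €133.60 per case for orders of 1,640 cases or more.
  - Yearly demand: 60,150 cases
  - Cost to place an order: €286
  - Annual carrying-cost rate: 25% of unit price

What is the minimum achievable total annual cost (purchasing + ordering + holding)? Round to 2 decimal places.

€8,073,917.57

H₁ = 25%×€134 = €33.5000;  H₂ = 25%×€133.60 = €33.4000
EOQ₁ = √(2×60,150×286/33.5000) = 1,013.43  (< 1,640, feasible at tier 1)
EOQ₂ = √(2×60,150×286/33.4000) = 1,014.95  (< 1,640 → use Q = 1,640 at tier-2 price)
TC(tier 1 (EOQ₁), Q≈1,013.4) = €8,094,049.88
TC(tier 2, Q≈1,640.0) = €8,073,917.57
Minimum at tier 2: €8,073,917.57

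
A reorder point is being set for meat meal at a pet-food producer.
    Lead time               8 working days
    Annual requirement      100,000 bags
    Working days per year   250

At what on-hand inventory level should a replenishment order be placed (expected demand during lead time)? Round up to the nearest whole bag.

Daily demand d = 100,000 / 250 = 400.000 bags/day
Demand during lead time = 400.000 × 8 = 3,200.00
Reorder point = 3,200.00 → round up

3,200 bags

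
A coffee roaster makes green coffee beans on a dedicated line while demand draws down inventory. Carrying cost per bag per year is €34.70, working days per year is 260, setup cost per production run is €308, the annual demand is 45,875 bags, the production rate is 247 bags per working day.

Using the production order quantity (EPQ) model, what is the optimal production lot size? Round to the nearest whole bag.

1,688 bags

d = 45,875/260 = 176.4423 bags/day;  effective holding cost H(1 − d/p) = 34.7·(1 − 176.4423/247) = 9.91236
Q* = √(2DS / H_eff) = √(2·45,875·308 / 9.91236) ≈ 1,688.46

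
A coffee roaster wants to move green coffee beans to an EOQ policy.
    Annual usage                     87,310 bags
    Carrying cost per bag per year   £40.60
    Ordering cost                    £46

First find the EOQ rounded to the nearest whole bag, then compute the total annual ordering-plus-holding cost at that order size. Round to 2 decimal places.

Q* = √(2·D·S / H) = √(2·87,310·46 / 40.6) = √197,845.3 ≈ 444.80 → Q = 445 bags
Ordering: D/Q × S = 87,310/445 × £46 = £9,025.30
Holding:  Q/2 × H = 445/2 × £40.6 = £9,033.50
Total = £9,025.30 + £9,033.50 = £18,058.80

£18,058.80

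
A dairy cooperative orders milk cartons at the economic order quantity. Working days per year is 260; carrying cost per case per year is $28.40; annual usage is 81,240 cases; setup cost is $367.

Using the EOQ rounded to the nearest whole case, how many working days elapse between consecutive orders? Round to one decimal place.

4.6 days

2DS/H = 2·81,240·367/28.4 = 2,099,653.52
EOQ = √2,099,653.52 ≈ 1,449.02 → Q = 1,449 cases
Days between orders = 260 / (D/Q) = 260 / 56.066 ≈ 4.637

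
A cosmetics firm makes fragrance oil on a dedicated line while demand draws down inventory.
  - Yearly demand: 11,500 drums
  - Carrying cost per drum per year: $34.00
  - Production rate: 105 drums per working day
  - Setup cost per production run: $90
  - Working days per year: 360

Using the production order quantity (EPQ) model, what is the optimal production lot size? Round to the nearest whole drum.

Daily demand d = 11,500/360 = 31.944; p = 105; 1 − d/p = 0.69577
EPQ = √(2DS / (H(1 − d/p)))
    = √(2 × 11,500 × 90 / (34 × 0.69577)) ≈ 295.81

296 drums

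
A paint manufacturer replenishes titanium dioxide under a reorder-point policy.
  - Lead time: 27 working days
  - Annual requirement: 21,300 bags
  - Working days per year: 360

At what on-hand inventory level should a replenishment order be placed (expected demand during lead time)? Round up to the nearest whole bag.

Daily demand d = 21,300 / 360 = 59.167 bags/day
Demand during lead time = 59.167 × 27 = 1,597.50
Reorder point = 1,597.50 → round up

1,598 bags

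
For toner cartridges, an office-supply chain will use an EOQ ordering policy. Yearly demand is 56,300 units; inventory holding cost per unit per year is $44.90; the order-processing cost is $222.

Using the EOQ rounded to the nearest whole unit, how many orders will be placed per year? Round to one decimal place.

Q* = √(2·D·S / H) = √(2·56,300·222 / 44.9) = √556,730.5 ≈ 746.14 → Q = 746
Orders per year = D/Q = 56,300 / 746 = 75.469

75.5 orders per year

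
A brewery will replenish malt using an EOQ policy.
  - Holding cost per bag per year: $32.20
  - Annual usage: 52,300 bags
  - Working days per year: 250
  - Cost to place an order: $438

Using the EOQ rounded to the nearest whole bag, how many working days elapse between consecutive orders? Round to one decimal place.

5.7 days

2DS/H = 2·52,300·438/32.2 = 1,422,819.88
EOQ = √1,422,819.88 ≈ 1,192.82 → Q = 1,193 bags
T = Q/D × 250 days = 1,193/52,300 × 250 = 5.703 days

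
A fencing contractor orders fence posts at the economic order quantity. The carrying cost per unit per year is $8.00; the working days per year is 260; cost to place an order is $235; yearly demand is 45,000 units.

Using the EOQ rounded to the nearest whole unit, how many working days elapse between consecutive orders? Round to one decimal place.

2DS/H = 2·45,000·235/8 = 2,643,750.00
EOQ = √2,643,750.00 ≈ 1,625.96 → Q = 1,626 units
Cycle time = (working days × Q)/D = (260 × 1,626) / 45,000 = 9.395 days

9.4 days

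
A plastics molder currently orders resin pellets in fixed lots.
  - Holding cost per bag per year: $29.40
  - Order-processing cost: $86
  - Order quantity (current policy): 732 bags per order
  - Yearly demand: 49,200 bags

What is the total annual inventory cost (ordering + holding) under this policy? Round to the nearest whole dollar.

Annual ordering cost = (D/Q)·S = (49,200/732) × 86 = $5,780.33
Annual holding cost  = (Q/2)·H = (732/2) × 29.4 = $10,760.40
Total = $5,780.33 + $10,760.40 = $16,540.73

$16,541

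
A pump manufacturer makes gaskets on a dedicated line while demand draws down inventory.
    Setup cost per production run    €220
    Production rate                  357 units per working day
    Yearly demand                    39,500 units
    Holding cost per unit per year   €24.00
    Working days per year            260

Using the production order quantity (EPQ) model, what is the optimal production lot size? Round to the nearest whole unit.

Daily demand d = 39,500/260 = 151.923; p = 357; 1 − d/p = 0.57445
EPQ = √(2DS / (H(1 − d/p)))
    = √(2 × 39,500 × 220 / (24 × 0.57445)) ≈ 1,122.78

1,123 units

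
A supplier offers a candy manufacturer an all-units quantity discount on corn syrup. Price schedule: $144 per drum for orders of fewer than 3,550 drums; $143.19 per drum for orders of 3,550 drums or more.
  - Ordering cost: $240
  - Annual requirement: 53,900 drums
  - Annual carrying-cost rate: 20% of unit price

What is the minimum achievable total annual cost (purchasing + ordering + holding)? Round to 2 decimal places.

H₁ = 20%×$144 = $28.8000;  H₂ = 20%×$143.19 = $28.6380
EOQ₁ = √(2×53,900×240/28.8000) = 947.80  (< 3,550, feasible at tier 1)
EOQ₂ = √(2×53,900×240/28.6380) = 950.48  (< 3,550 → use Q = 3,550 at tier-2 price)
TC(tier 1 (EOQ₁), Q≈947.8) = $7,788,896.77
TC(tier 2, Q≈3,550.0) = $7,772,417.39
Minimum at tier 2: $7,772,417.39

$7,772,417.39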